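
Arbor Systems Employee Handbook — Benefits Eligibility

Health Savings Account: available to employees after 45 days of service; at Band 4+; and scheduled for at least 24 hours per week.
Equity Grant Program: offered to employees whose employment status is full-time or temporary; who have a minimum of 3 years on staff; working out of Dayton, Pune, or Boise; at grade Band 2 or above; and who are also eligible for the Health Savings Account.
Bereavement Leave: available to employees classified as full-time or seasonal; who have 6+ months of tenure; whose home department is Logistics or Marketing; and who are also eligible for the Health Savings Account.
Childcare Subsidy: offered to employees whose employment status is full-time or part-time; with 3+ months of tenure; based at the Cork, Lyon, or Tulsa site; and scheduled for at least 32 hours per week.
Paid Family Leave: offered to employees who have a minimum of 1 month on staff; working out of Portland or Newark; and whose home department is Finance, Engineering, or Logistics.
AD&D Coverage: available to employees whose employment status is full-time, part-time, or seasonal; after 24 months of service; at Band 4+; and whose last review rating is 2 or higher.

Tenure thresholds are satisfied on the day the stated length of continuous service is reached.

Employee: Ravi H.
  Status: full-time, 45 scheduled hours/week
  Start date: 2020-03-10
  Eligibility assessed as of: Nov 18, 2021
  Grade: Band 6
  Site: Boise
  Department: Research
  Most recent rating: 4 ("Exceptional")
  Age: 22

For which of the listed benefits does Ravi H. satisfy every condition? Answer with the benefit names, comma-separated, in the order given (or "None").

Service from 2020-03-10 to Nov 18, 2021: 618 days.
Health Savings Account — service 618 days ≥ 45 days ✓; grade Band 6 ≥ Band 4 ✓; 45 hrs/wk ≥ 24 ✓ → eligible.
Equity Grant Program — status full-time ✓; service 618 days < 3 years (≈1095 days) ✗ → not eligible.
Bereavement Leave — status full-time ✓; service 618 days ≥ 6 months (≈180 days) ✓; dept Research ✗ → not eligible.
Childcare Subsidy — status full-time ✓; service 618 days ≥ 3 months (≈90 days) ✓; site Boise ✗ (not Cork, Lyon, or Tulsa) → not eligible.
Paid Family Leave — service 618 days ≥ 1 month (≈30 days) ✓; site Boise ✗ (not Portland or Newark) → not eligible.
AD&D Coverage — status full-time ✓; service 618 days < 24 months (≈720 days) ✗ → not eligible.

Health Savings Account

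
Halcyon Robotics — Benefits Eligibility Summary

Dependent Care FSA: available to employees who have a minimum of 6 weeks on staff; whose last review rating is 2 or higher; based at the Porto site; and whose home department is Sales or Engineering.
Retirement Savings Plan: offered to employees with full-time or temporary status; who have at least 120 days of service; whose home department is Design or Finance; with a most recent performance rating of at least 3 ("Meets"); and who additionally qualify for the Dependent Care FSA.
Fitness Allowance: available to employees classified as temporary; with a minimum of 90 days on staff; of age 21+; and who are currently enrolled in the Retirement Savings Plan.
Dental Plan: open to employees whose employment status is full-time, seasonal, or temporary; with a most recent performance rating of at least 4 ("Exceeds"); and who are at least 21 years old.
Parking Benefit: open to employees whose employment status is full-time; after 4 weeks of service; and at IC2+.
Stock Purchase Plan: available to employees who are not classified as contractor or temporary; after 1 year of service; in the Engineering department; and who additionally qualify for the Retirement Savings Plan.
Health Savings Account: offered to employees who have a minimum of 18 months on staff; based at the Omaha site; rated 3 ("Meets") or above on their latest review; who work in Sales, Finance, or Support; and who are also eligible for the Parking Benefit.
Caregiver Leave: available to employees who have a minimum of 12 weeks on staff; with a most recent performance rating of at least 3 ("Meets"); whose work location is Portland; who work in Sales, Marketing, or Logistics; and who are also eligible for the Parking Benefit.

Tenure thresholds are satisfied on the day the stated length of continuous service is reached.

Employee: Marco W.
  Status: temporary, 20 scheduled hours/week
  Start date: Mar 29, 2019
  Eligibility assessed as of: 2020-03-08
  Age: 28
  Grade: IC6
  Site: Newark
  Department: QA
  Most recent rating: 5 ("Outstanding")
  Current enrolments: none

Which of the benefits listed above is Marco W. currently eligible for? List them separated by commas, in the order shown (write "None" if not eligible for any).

Service from Mar 29, 2019 to 2020-03-08: 345 days.
Dependent Care FSA — service 345 days ≥ 6 weeks (≈42 days) ✓; rating 5 ≥ 2 ✓; site Newark ✗ (not Porto) → not eligible.
Retirement Savings Plan — status temporary ✓; service 345 days ≥ 120 days ✓; dept QA ✗ → not eligible.
Fitness Allowance — status temporary ✓; service 345 days ≥ 90 days ✓; age 28 ≥ 21 ✓; not enrolled in Retirement Savings Plan ✗ → not eligible.
Dental Plan — status temporary ✓; rating 5 ≥ 4 ✓; age 28 ≥ 21 ✓ → eligible.
Parking Benefit — status temporary ✗ (requires full-time) → not eligible.
Stock Purchase Plan — status temporary ✗ (excluded) → not eligible.
Health Savings Account — service 345 days < 18 months (≈540 days) ✗ → not eligible.
Caregiver Leave — service 345 days ≥ 12 weeks (≈84 days) ✓; rating 5 ≥ 3 ✓; site Newark ✗ (not Portland) → not eligible.

Dental Plan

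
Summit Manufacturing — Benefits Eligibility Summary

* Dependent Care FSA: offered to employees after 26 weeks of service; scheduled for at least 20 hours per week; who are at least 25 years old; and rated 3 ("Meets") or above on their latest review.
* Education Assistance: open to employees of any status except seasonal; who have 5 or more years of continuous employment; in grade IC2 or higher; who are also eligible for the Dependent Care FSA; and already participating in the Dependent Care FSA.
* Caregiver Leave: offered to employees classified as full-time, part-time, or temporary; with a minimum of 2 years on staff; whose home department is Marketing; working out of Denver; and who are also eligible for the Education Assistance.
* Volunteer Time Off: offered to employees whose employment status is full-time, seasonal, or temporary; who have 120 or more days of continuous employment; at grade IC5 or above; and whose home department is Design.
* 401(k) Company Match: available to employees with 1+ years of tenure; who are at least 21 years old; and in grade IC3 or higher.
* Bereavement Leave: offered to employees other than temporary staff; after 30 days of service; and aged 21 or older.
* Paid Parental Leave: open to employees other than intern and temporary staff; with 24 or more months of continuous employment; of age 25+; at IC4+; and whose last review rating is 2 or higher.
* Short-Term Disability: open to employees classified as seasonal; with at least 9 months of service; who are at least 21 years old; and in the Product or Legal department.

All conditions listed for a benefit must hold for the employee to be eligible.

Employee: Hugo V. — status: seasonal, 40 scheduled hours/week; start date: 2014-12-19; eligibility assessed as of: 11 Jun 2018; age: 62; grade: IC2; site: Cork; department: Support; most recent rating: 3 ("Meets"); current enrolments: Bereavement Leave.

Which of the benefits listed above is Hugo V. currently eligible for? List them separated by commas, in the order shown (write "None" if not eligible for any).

Service from 2014-12-19 to 11 Jun 2018: 1270 days.
Dependent Care FSA — service 1270 days ≥ 26 weeks (≈182 days) ✓; 40 hrs/wk ≥ 20 ✓; age 62 ≥ 25 ✓; rating 3 ≥ 3 ✓ → eligible.
Education Assistance — status seasonal ✗ (excluded) → not eligible.
Caregiver Leave — status seasonal ✗ (requires full-time, part-time, or temporary) → not eligible.
Volunteer Time Off — status seasonal ✓; service 1270 days ≥ 120 days ✓; grade IC2 < IC5 ✗ → not eligible.
401(k) Company Match — service 1270 days ≥ 1 year (≈365 days) ✓; age 62 ≥ 21 ✓; grade IC2 < IC3 ✗ → not eligible.
Bereavement Leave — status seasonal ✓ (not excluded); service 1270 days ≥ 30 days ✓; age 62 ≥ 21 ✓ → eligible.
Paid Parental Leave — status seasonal ✓ (not excluded); service 1270 days ≥ 24 months (≈720 days) ✓; age 62 ≥ 25 ✓; grade IC2 < IC4 ✗ → not eligible.
Short-Term Disability — status seasonal ✓; service 1270 days ≥ 9 months (≈270 days) ✓; age 62 ≥ 21 ✓; dept Support ✗ → not eligible.

Dependent Care FSA, Bereavement Leave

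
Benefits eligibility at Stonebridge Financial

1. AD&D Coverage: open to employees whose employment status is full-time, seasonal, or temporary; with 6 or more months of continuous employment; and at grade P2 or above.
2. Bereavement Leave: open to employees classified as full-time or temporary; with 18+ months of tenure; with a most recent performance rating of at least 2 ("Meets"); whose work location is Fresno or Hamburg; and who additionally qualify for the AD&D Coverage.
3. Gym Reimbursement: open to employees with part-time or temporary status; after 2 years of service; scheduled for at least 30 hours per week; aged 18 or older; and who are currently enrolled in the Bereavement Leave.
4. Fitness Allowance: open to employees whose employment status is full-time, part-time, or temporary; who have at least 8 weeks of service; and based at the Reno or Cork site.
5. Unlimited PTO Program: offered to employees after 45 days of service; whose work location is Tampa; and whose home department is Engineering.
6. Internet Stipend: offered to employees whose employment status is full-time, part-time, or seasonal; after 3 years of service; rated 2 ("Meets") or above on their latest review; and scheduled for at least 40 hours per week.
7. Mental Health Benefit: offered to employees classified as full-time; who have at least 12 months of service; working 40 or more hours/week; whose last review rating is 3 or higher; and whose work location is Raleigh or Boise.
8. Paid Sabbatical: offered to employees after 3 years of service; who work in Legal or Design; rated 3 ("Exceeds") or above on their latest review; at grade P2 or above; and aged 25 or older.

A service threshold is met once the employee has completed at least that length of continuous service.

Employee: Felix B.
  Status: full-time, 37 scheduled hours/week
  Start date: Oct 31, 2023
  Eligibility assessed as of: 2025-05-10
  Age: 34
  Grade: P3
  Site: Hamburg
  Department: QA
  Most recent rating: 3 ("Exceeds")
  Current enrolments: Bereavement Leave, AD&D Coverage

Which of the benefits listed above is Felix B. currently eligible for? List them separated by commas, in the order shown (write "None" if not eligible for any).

Service from Oct 31, 2023 to 2025-05-10: 557 days.
AD&D Coverage — status full-time ✓; service 557 days ≥ 6 months (≈180 days) ✓; grade P3 ≥ P2 ✓ → eligible.
Bereavement Leave — status full-time ✓; service 557 days ≥ 18 months (≈540 days) ✓; rating 3 ≥ 2 ✓; site Hamburg ✓; eligible for AD&D Coverage ✓ → eligible.
Gym Reimbursement — status full-time ✗ (requires part-time or temporary) → not eligible.
Fitness Allowance — status full-time ✓; service 557 days ≥ 8 weeks (≈56 days) ✓; site Hamburg ✗ (not Reno or Cork) → not eligible.
Unlimited PTO Program — service 557 days ≥ 45 days ✓; site Hamburg ✗ (not Tampa) → not eligible.
Internet Stipend — status full-time ✓; service 557 days < 3 years (≈1095 days) ✗ → not eligible.
Mental Health Benefit — status full-time ✓; service 557 days ≥ 12 months (≈360 days) ✓; 37 hrs/wk < 40 ✗ → not eligible.
Paid Sabbatical — service 557 days < 3 years (≈1095 days) ✗ → not eligible.

AD&D Coverage, Bereavement Leave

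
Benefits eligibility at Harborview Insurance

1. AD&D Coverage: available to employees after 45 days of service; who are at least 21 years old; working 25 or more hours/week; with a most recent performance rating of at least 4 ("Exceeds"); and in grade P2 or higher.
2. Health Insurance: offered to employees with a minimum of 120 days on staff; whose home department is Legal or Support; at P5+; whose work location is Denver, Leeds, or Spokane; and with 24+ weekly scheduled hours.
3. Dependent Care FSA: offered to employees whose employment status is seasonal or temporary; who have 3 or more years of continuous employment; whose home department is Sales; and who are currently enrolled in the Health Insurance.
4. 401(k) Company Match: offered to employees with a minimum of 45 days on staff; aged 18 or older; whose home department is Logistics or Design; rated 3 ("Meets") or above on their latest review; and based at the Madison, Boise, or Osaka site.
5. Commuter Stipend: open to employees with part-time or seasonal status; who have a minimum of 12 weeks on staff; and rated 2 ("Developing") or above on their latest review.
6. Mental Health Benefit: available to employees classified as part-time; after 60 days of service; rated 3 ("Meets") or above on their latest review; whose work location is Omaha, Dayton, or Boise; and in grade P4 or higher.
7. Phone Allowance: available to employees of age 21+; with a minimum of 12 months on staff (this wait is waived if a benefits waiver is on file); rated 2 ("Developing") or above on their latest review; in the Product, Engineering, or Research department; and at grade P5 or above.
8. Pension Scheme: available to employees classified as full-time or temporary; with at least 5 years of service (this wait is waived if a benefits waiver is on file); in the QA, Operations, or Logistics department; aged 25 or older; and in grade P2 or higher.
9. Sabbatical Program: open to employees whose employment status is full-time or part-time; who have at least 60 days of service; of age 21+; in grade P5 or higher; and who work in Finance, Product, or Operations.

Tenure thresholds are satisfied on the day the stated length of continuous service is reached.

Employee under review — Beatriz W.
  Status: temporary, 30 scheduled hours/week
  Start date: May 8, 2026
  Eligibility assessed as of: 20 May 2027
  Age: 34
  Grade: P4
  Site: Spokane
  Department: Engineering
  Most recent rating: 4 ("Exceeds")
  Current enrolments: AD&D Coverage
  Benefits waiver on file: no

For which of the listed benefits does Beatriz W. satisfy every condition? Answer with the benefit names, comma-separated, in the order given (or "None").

Service from May 8, 2026 to 20 May 2027: 377 days.
AD&D Coverage — service 377 days ≥ 45 days ✓; age 34 ≥ 21 ✓; 30 hrs/wk ≥ 25 ✓; rating 4 ≥ 4 ✓; grade P4 ≥ P2 ✓ → eligible.
Health Insurance — service 377 days ≥ 120 days ✓; dept Engineering ✗ → not eligible.
Dependent Care FSA — status temporary ✓; service 377 days < 3 years (≈1095 days) ✗ → not eligible.
401(k) Company Match — service 377 days ≥ 45 days ✓; age 34 ≥ 18 ✓; dept Engineering ✗ → not eligible.
Commuter Stipend — status temporary ✗ (requires part-time or seasonal) → not eligible.
Mental Health Benefit — status temporary ✗ (requires part-time) → not eligible.
Phone Allowance — age 34 ≥ 21 ✓; no waiver, service 377 days ≥ 12 months (≈360 days) ✓; rating 4 ≥ 2 ✓; dept Engineering ✓; grade P4 < P5 ✗ → not eligible.
Pension Scheme — status temporary ✓; no waiver, service 377 days < 5 years (≈1825 days) ✗ → not eligible.
Sabbatical Program — status temporary ✗ (requires full-time or part-time) → not eligible.

AD&D Coverage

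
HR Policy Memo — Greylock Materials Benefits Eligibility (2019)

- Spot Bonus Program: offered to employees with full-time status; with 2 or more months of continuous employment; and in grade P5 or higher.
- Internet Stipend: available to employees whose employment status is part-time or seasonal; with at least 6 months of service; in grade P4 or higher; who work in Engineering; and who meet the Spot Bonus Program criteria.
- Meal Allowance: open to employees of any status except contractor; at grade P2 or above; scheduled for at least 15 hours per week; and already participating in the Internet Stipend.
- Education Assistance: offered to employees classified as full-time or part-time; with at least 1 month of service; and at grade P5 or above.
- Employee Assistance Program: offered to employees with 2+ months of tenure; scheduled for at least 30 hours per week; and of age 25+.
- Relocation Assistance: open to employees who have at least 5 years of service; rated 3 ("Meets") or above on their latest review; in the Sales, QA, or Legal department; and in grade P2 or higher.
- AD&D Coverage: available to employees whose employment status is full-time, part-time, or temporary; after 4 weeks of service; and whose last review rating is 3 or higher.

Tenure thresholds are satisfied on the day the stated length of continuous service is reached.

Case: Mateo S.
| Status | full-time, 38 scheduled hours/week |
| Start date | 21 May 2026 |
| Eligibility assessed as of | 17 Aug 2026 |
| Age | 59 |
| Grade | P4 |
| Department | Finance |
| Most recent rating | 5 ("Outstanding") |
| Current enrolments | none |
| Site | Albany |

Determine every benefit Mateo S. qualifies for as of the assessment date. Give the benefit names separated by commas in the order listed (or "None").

Service from 21 May 2026 to 17 Aug 2026: 88 days.
Spot Bonus Program — status full-time ✓; service 88 days ≥ 2 months (≈60 days) ✓; grade P4 < P5 ✗ → not eligible.
Internet Stipend — status full-time ✗ (requires part-time or seasonal) → not eligible.
Meal Allowance — status full-time ✓ (not excluded); grade P4 ≥ P2 ✓; 38 hrs/wk ≥ 15 ✓; not enrolled in Internet Stipend ✗ → not eligible.
Education Assistance — status full-time ✓; service 88 days ≥ 1 month (≈30 days) ✓; grade P4 < P5 ✗ → not eligible.
Employee Assistance Program — service 88 days ≥ 2 months (≈60 days) ✓; 38 hrs/wk ≥ 30 ✓; age 59 ≥ 25 ✓ → eligible.
Relocation Assistance — service 88 days < 5 years (≈1825 days) ✗ → not eligible.
AD&D Coverage — status full-time ✓; service 88 days ≥ 4 weeks (≈28 days) ✓; rating 5 ≥ 3 ✓ → eligible.

Employee Assistance Program, AD&D Coverage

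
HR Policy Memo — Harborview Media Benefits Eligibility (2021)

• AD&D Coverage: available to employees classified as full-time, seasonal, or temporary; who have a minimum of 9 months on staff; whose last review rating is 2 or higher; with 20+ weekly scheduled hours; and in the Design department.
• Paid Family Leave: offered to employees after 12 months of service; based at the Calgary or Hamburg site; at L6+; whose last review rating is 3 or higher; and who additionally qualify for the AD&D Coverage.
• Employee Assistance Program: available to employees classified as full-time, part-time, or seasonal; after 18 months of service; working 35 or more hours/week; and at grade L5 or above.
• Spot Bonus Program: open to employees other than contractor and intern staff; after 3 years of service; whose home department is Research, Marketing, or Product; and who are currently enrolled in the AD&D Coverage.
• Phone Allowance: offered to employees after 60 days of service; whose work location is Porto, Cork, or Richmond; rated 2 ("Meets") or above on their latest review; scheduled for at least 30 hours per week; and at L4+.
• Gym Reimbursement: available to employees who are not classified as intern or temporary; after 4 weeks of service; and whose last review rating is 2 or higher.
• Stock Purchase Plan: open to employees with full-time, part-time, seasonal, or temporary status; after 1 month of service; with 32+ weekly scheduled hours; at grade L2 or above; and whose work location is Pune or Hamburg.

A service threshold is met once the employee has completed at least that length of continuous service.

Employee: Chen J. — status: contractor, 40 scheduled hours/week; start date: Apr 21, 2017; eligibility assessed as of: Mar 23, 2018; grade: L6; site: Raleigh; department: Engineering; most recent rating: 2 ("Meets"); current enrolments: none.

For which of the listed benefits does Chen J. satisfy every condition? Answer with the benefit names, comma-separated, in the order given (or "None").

Gym Reimbursement

Service from Apr 21, 2017 to Mar 23, 2018: 336 days.
AD&D Coverage — status contractor ✗ (requires full-time, seasonal, or temporary) → not eligible.
Paid Family Leave — service 336 days < 12 months (≈360 days) ✗ → not eligible.
Employee Assistance Program — status contractor ✗ (requires full-time, part-time, or seasonal) → not eligible.
Spot Bonus Program — status contractor ✗ (excluded) → not eligible.
Phone Allowance — service 336 days ≥ 60 days ✓; site Raleigh ✗ (not Porto, Cork, or Richmond) → not eligible.
Gym Reimbursement — status contractor ✓ (not excluded); service 336 days ≥ 4 weeks (≈28 days) ✓; rating 2 ≥ 2 ✓ → eligible.
Stock Purchase Plan — status contractor ✗ (requires full-time, part-time, seasonal, or temporary) → not eligible.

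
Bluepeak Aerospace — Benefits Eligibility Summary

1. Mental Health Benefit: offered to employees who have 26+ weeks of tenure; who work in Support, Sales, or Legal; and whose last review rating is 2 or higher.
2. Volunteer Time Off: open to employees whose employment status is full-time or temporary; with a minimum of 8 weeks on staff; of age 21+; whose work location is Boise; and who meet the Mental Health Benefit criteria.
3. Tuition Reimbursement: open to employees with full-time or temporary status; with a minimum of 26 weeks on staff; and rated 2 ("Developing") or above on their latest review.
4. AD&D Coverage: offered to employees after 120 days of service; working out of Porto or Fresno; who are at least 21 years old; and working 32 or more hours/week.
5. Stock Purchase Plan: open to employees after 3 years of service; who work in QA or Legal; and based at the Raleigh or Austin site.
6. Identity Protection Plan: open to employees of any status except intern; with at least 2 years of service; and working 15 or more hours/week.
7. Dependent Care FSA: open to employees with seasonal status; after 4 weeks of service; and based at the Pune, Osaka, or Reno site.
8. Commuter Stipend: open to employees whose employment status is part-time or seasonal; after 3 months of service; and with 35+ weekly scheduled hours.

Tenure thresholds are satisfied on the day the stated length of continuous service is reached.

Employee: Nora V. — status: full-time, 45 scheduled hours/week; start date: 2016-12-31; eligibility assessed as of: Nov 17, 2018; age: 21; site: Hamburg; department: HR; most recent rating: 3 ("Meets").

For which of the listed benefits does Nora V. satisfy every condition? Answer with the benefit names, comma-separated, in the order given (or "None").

Service from 2016-12-31 to Nov 17, 2018: 686 days.
Mental Health Benefit — service 686 days ≥ 26 weeks (≈182 days) ✓; dept HR ✗ → not eligible.
Volunteer Time Off — status full-time ✓; service 686 days ≥ 8 weeks (≈56 days) ✓; age 21 ≥ 21 ✓; site Hamburg ✗ (not Boise) → not eligible.
Tuition Reimbursement — status full-time ✓; service 686 days ≥ 26 weeks (≈182 days) ✓; rating 3 ≥ 2 ✓ → eligible.
AD&D Coverage — service 686 days ≥ 120 days ✓; site Hamburg ✗ (not Porto or Fresno) → not eligible.
Stock Purchase Plan — service 686 days < 3 years (≈1095 days) ✗ → not eligible.
Identity Protection Plan — status full-time ✓ (not excluded); service 686 days < 2 years (≈730 days) ✗ → not eligible.
Dependent Care FSA — status full-time ✗ (requires seasonal) → not eligible.
Commuter Stipend — status full-time ✗ (requires part-time or seasonal) → not eligible.

Tuition Reimbursement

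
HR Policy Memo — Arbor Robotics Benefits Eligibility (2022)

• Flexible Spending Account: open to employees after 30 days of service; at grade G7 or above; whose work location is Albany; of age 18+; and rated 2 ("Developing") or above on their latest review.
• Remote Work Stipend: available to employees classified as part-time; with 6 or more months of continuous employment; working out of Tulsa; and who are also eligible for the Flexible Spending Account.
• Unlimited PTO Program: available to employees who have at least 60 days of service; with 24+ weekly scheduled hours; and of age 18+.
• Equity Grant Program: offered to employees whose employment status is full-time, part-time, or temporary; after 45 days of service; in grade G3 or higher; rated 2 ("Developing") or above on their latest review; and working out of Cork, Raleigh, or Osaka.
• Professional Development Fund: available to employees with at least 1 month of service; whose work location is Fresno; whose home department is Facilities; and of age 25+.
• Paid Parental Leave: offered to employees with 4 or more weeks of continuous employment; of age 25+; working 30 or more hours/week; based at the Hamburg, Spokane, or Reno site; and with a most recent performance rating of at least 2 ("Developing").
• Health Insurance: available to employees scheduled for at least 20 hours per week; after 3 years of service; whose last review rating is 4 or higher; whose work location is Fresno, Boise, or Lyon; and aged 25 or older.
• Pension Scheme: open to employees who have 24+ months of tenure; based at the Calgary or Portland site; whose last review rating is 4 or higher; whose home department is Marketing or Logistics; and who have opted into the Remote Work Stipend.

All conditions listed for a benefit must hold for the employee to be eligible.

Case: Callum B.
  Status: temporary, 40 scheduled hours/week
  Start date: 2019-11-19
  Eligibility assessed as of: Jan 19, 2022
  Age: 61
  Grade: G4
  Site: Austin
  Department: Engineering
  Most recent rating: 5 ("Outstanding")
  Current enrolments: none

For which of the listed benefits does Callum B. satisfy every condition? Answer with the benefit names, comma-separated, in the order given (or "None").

Service from 2019-11-19 to Jan 19, 2022: 792 days.
Flexible Spending Account — service 792 days ≥ 30 days ✓; grade G4 < G7 ✗ → not eligible.
Remote Work Stipend — status temporary ✗ (requires part-time) → not eligible.
Unlimited PTO Program — service 792 days ≥ 60 days ✓; 40 hrs/wk ≥ 24 ✓; age 61 ≥ 18 ✓ → eligible.
Equity Grant Program — status temporary ✓; service 792 days ≥ 45 days ✓; grade G4 ≥ G3 ✓; rating 5 ≥ 2 ✓; site Austin ✗ (not Cork, Raleigh, or Osaka) → not eligible.
Professional Development Fund — service 792 days ≥ 1 month (≈30 days) ✓; site Austin ✗ (not Fresno) → not eligible.
Paid Parental Leave — service 792 days ≥ 4 weeks (≈28 days) ✓; age 61 ≥ 25 ✓; 40 hrs/wk ≥ 30 ✓; site Austin ✗ (not Hamburg, Spokane, or Reno) → not eligible.
Health Insurance — 40 hrs/wk ≥ 20 ✓; service 792 days < 3 years (≈1095 days) ✗ → not eligible.
Pension Scheme — service 792 days ≥ 24 months (≈720 days) ✓; site Austin ✗ (not Calgary or Portland) → not eligible.

Unlimited PTO Program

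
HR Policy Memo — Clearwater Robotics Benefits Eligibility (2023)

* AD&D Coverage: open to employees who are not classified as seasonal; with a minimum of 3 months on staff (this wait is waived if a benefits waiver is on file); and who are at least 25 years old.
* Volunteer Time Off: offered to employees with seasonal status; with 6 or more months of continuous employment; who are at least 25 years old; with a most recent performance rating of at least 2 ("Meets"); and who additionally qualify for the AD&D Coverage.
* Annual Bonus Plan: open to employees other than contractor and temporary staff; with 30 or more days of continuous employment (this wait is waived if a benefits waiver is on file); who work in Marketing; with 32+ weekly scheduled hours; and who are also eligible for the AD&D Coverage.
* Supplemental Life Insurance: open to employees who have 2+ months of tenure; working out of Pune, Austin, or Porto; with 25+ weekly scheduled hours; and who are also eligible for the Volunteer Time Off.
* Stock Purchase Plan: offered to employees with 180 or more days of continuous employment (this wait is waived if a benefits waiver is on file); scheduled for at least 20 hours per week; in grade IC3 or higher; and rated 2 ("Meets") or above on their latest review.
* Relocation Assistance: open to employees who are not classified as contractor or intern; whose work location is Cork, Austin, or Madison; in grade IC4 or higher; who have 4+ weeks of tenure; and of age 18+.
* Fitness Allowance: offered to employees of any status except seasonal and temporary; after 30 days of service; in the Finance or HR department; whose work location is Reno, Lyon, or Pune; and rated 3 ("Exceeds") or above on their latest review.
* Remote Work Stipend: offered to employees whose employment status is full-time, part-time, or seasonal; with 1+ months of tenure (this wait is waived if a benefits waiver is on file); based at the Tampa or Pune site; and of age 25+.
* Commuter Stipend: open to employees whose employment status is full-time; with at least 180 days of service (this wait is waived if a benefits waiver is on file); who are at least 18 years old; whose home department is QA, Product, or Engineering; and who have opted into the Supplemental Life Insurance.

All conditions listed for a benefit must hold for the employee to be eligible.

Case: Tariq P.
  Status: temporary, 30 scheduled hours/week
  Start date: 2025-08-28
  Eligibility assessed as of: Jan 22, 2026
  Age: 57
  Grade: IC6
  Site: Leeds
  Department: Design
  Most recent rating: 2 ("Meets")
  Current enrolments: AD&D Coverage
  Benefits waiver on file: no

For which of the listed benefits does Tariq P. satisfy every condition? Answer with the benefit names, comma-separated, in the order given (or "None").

Service from 2025-08-28 to Jan 22, 2026: 147 days.
AD&D Coverage — status temporary ✓ (not excluded); no waiver, service 147 days ≥ 3 months (≈90 days) ✓; age 57 ≥ 25 ✓ → eligible.
Volunteer Time Off — status temporary ✗ (requires seasonal) → not eligible.
Annual Bonus Plan — status temporary ✗ (excluded) → not eligible.
Supplemental Life Insurance — service 147 days ≥ 2 months (≈60 days) ✓; site Leeds ✗ (not Pune, Austin, or Porto) → not eligible.
Stock Purchase Plan — no waiver, service 147 days < 180 days ✗ → not eligible.
Relocation Assistance — status temporary ✓ (not excluded); site Leeds ✗ (not Cork, Austin, or Madison) → not eligible.
Fitness Allowance — status temporary ✗ (excluded) → not eligible.
Remote Work Stipend — status temporary ✗ (requires full-time, part-time, or seasonal) → not eligible.
Commuter Stipend — status temporary ✗ (requires full-time) → not eligible.

AD&D Coverage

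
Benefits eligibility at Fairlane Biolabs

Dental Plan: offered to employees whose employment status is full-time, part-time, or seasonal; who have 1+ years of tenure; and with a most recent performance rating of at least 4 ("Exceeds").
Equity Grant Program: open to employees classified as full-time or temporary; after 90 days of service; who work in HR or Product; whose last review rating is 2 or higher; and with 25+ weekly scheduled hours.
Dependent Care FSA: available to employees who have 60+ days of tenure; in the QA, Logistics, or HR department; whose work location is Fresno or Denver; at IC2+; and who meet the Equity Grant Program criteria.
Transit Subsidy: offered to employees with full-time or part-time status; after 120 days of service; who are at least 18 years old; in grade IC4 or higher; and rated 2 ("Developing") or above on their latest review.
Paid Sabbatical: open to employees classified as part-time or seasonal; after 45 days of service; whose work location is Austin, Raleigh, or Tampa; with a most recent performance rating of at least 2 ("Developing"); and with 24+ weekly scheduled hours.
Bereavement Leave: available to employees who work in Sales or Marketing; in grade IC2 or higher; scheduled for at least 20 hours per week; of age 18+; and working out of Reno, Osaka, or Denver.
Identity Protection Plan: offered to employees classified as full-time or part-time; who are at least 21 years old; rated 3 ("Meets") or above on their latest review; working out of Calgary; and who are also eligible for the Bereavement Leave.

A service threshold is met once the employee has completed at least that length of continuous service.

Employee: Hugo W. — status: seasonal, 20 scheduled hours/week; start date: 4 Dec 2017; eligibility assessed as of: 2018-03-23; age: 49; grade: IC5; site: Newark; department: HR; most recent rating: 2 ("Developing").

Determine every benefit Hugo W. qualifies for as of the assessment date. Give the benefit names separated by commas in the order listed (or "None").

Service from 4 Dec 2017 to 2018-03-23: 109 days.
Dental Plan — status seasonal ✓; service 109 days < 1 year (≈365 days) ✗ → not eligible.
Equity Grant Program — status seasonal ✗ (requires full-time or temporary) → not eligible.
Dependent Care FSA — service 109 days ≥ 60 days ✓; dept HR ✓; site Newark ✗ (not Fresno or Denver) → not eligible.
Transit Subsidy — status seasonal ✗ (requires full-time or part-time) → not eligible.
Paid Sabbatical — status seasonal ✓; service 109 days ≥ 45 days ✓; site Newark ✗ (not Austin, Raleigh, or Tampa) → not eligible.
Bereavement Leave — dept HR ✗ → not eligible.
Identity Protection Plan — status seasonal ✗ (requires full-time or part-time) → not eligible.

None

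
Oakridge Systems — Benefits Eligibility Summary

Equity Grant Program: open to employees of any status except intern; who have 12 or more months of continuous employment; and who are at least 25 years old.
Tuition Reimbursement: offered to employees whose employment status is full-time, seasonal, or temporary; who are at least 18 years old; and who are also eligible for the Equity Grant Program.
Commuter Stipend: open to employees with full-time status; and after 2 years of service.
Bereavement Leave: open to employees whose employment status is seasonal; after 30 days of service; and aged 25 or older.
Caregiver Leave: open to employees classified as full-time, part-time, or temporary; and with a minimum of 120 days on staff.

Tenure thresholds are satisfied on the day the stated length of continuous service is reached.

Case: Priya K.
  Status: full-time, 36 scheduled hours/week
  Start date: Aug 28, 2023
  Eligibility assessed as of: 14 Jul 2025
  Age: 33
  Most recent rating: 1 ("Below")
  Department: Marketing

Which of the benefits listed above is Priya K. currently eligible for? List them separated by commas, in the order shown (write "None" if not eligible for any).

Service from Aug 28, 2023 to 14 Jul 2025: 686 days.
Equity Grant Program — status full-time ✓ (not excluded); service 686 days ≥ 12 months (≈360 days) ✓; age 33 ≥ 25 ✓ → eligible.
Tuition Reimbursement — status full-time ✓; age 33 ≥ 18 ✓; eligible for Equity Grant Program ✓ → eligible.
Commuter Stipend — status full-time ✓; service 686 days < 2 years (≈730 days) ✗ → not eligible.
Bereavement Leave — status full-time ✗ (requires seasonal) → not eligible.
Caregiver Leave — status full-time ✓; service 686 days ≥ 120 days ✓ → eligible.

Equity Grant Program, Tuition Reimbursement, Caregiver Leave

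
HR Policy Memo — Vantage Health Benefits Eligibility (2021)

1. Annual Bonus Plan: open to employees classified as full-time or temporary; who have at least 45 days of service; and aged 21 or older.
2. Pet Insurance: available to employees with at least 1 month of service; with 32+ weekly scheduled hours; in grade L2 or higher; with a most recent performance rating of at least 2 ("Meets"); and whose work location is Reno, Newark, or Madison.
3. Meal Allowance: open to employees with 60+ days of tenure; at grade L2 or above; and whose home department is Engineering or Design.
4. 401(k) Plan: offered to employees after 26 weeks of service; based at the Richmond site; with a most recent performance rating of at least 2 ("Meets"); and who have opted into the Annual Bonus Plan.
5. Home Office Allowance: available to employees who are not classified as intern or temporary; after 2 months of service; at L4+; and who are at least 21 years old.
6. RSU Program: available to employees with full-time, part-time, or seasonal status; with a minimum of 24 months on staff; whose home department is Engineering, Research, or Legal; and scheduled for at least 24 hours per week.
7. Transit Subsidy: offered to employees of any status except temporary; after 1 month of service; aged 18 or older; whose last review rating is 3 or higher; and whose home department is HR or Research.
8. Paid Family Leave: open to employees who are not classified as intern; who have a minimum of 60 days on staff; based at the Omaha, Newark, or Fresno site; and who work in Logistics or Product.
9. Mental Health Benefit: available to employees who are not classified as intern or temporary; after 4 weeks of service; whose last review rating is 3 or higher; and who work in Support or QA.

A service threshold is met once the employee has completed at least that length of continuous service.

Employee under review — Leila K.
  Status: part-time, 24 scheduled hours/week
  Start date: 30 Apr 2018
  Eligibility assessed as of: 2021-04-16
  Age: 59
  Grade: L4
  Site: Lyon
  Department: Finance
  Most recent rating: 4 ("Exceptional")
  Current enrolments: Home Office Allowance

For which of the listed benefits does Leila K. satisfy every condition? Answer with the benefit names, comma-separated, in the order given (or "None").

Service from 30 Apr 2018 to 2021-04-16: 1082 days.
Annual Bonus Plan — status part-time ✗ (requires full-time or temporary) → not eligible.
Pet Insurance — service 1082 days ≥ 1 month (≈30 days) ✓; 24 hrs/wk < 32 ✗ → not eligible.
Meal Allowance — service 1082 days ≥ 60 days ✓; grade L4 ≥ L2 ✓; dept Finance ✗ → not eligible.
401(k) Plan — service 1082 days ≥ 26 weeks (≈182 days) ✓; site Lyon ✗ (not Richmond) → not eligible.
Home Office Allowance — status part-time ✓ (not excluded); service 1082 days ≥ 2 months (≈60 days) ✓; grade L4 ≥ L4 ✓; age 59 ≥ 21 ✓ → eligible.
RSU Program — status part-time ✓; service 1082 days ≥ 24 months (≈720 days) ✓; dept Finance ✗ → not eligible.
Transit Subsidy — status part-time ✓ (not excluded); service 1082 days ≥ 1 month (≈30 days) ✓; age 59 ≥ 18 ✓; rating 4 ≥ 3 ✓; dept Finance ✗ → not eligible.
Paid Family Leave — status part-time ✓ (not excluded); service 1082 days ≥ 60 days ✓; site Lyon ✗ (not Omaha, Newark, or Fresno) → not eligible.
Mental Health Benefit — status part-time ✓ (not excluded); service 1082 days ≥ 4 weeks (≈28 days) ✓; rating 4 ≥ 3 ✓; dept Finance ✗ → not eligible.

Home Office Allowance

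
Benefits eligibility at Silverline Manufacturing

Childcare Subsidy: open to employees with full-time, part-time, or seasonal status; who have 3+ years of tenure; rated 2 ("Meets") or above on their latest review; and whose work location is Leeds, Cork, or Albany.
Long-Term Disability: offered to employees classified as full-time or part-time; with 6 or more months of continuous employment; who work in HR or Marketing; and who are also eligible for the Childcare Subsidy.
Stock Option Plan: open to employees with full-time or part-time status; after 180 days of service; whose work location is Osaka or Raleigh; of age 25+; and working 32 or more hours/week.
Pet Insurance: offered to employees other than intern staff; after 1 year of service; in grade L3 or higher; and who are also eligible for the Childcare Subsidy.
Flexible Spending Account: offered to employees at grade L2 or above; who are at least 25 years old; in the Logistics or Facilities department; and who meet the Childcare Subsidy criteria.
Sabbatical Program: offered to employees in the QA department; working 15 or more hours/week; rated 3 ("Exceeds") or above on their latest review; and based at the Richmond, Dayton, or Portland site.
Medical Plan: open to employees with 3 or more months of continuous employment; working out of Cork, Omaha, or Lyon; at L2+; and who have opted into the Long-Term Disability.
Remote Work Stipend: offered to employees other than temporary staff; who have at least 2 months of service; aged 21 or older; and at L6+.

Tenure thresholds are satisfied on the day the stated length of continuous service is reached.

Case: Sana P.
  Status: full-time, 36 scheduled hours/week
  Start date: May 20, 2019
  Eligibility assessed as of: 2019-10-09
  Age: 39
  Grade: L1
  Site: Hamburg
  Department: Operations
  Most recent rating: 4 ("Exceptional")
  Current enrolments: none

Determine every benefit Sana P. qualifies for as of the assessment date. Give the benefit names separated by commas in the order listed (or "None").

None

Service from May 20, 2019 to 2019-10-09: 142 days.
Childcare Subsidy — status full-time ✓; service 142 days < 3 years (≈1095 days) ✗ → not eligible.
Long-Term Disability — status full-time ✓; service 142 days < 6 months (≈180 days) ✗ → not eligible.
Stock Option Plan — status full-time ✓; service 142 days < 180 days ✗ → not eligible.
Pet Insurance — status full-time ✓ (not excluded); service 142 days < 1 year (≈365 days) ✗ → not eligible.
Flexible Spending Account — grade L1 < L2 ✗ → not eligible.
Sabbatical Program — dept Operations ✗ → not eligible.
Medical Plan — service 142 days ≥ 3 months (≈90 days) ✓; site Hamburg ✗ (not Cork, Omaha, or Lyon) → not eligible.
Remote Work Stipend — status full-time ✓ (not excluded); service 142 days ≥ 2 months (≈60 days) ✓; age 39 ≥ 21 ✓; grade L1 < L6 ✗ → not eligible.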